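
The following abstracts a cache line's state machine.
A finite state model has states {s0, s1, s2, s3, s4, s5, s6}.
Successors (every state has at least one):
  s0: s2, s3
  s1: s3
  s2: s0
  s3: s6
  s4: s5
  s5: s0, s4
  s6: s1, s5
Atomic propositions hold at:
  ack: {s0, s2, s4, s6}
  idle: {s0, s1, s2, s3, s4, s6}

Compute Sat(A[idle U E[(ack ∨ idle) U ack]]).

Sat(ack ∨ idle) = {s0, s1, s2, s3, s4, s6}
E[(ack ∨ idle) U ack]: least fixpoint, start Z0 = Sat(ack) = {s0, s2, s4, s6}, add states in Sat(ack ∨ idle) with some successor in Z. Z1 = {s0, s2, s3, s4, s6}; Z2 = {s0, s1, s2, s3, s4, s6}; fixed.
Sat(E[(ack ∨ idle) U ack]) = {s0, s1, s2, s3, s4, s6}
A[idle U E[(ack ∨ idle) U ack]]: least fixpoint, start Z0 = Sat(E[(ack ∨ idle) U ack]) = {s0, s1, s2, s3, s4, s6}, add states in Sat(idle) with every successor in Z. Already a fixed point.
Sat(A[idle U E[(ack ∨ idle) U ack]]) = {s0, s1, s2, s3, s4, s6}

{s0, s1, s2, s3, s4, s6}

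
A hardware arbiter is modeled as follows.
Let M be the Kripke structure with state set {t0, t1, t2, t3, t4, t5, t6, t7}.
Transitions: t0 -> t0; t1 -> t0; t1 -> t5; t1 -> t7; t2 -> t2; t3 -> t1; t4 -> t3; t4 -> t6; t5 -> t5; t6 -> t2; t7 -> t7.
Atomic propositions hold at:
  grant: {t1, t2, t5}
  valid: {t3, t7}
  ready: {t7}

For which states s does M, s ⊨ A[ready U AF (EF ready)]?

EF ready: least fixpoint, start Z0 = {t7}, add states with some successor in Z. Z1 = {t1, t7}; Z2 = {t1, t3, t7}; Z3 = {t1, t3, t4, t7}; fixed.
Sat(EF ready) = {t1, t3, t4, t7}
AF (EF ready): least fixpoint, start Z0 = {t1, t3, t4, t7}, add states with every successor in Z. Already a fixed point.
Sat(AF (EF ready)) = {t1, t3, t4, t7}
A[ready U AF (EF ready)]: least fixpoint, start Z0 = Sat(AF (EF ready)) = {t1, t3, t4, t7}, add states in Sat(ready) with every successor in Z. Already a fixed point.
Sat(A[ready U AF (EF ready)]) = {t1, t3, t4, t7}

{t1, t3, t4, t7}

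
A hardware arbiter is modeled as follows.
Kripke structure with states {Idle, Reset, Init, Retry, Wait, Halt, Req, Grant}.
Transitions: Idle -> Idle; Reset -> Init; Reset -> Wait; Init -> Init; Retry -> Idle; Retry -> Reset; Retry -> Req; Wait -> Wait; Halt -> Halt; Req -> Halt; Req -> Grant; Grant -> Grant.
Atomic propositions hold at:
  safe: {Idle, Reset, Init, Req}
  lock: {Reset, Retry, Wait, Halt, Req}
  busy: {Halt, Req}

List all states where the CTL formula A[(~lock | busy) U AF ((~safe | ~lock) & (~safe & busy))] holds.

Sat(~lock) = {Idle, Init, Grant}
Sat(~lock | busy) = {Idle, Init, Halt, Req, Grant}
Sat(~safe) = {Retry, Wait, Halt, Grant}
Sat(~safe | ~lock) = {Idle, Init, Retry, Wait, Halt, Grant}
Sat(~safe & busy) = {Halt}
Sat((~safe | ~lock) & (~safe & busy)) = {Halt}
AF ((~safe | ~lock) & (~safe & busy)): least fixpoint, start Z0 = {Halt}, add states with every successor in Z. Already a fixed point.
Sat(AF ((~safe | ~lock) & (~safe & busy))) = {Halt}
A[(~lock | busy) U AF ((~safe | ~lock) & (~safe & busy))]: least fixpoint, start Z0 = Sat(AF ((~safe | ~lock) & (~safe & busy))) = {Halt}, add states in Sat(~lock | busy) with every successor in Z. Already a fixed point.
Sat(A[(~lock | busy) U AF ((~safe | ~lock) & (~safe & busy))]) = {Halt}

{Halt}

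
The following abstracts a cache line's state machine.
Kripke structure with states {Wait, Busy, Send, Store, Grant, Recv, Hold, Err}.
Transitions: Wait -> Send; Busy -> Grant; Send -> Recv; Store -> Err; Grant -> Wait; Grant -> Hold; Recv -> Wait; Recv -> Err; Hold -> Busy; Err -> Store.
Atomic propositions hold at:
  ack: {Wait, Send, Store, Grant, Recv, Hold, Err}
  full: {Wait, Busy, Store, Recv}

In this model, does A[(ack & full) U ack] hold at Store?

Yes

Sat(ack & full) = {Wait, Store, Recv}
A[(ack & full) U ack]: least fixpoint, start Z0 = Sat(ack) = {Wait, Send, Store, Grant, Recv, Hold, Err}, add states in Sat(ack & full) with every successor in Z. Already a fixed point.
Sat(A[(ack & full) U ack]) = {Wait, Send, Store, Grant, Recv, Hold, Err}
Store ∈ Sat(A[(ack & full) U ack]) = {Wait, Send, Store, Grant, Recv, Hold, Err}, so the formula holds at Store.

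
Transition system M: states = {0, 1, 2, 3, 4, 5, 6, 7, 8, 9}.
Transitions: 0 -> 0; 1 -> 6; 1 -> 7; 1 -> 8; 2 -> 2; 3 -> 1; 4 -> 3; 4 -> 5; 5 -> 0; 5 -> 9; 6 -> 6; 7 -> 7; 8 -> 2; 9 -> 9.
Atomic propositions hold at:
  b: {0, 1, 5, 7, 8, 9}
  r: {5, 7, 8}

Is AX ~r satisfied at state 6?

Sat(~r) = {0, 1, 2, 3, 4, 6, 9}
Sat(AX ~r) = {s : every successor in {0, 1, 2, 3, 4, 6, 9}} = {0, 2, 3, 5, 6, 8, 9}
6 ∈ Sat(AX ~r) = {0, 2, 3, 5, 6, 8, 9}, so the formula holds at 6.

Yes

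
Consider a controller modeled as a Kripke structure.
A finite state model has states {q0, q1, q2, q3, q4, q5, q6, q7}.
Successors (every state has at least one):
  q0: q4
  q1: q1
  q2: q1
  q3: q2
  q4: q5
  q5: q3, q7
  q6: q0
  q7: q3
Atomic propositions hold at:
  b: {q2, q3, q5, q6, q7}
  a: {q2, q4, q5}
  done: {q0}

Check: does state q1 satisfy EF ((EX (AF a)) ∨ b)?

No

AF a: least fixpoint, start Z0 = {q2, q4, q5}, add states with every successor in Z. Z1 = {q0, q2, q3, q4, q5}; Z2 = {q0, q2, q3, q4, q5, q6, q7}; fixed.
Sat(AF a) = {q0, q2, q3, q4, q5, q6, q7}
Sat(EX (AF a)) = {s : some successor in {q0, q2, q3, q4, q5, q6, q7}} = {q0, q3, q4, q5, q6, q7}
Sat((EX (AF a)) ∨ b) = {q0, q2, q3, q4, q5, q6, q7}
EF ((EX (AF a)) ∨ b): least fixpoint, start Z0 = {q0, q2, q3, q4, q5, q6, q7}, add states with some successor in Z. Already a fixed point.
Sat(EF ((EX (AF a)) ∨ b)) = {q0, q2, q3, q4, q5, q6, q7}
q1 ∉ Sat(EF ((EX (AF a)) ∨ b)) = {q0, q2, q3, q4, q5, q6, q7}, so the formula does not hold at q1.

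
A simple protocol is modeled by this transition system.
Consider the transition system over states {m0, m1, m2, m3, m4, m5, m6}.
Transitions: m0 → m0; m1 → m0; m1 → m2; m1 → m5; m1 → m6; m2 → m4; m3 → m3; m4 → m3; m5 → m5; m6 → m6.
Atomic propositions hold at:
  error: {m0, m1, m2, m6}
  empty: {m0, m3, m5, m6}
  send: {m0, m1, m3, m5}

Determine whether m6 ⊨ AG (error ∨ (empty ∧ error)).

Yes

Sat(empty ∧ error) = {m0, m6}
Sat(error ∨ (empty ∧ error)) = {m0, m1, m2, m6}
AG (error ∨ (empty ∧ error)): greatest fixpoint, start Z0 = {m0, m1, m2, m6}, keep only states in Sat with every successor in Z. Z1 = {m0, m6}; fixed.
Sat(AG (error ∨ (empty ∧ error))) = {m0, m6}
m6 ∈ Sat(AG (error ∨ (empty ∧ error))) = {m0, m6}, so the formula holds at m6.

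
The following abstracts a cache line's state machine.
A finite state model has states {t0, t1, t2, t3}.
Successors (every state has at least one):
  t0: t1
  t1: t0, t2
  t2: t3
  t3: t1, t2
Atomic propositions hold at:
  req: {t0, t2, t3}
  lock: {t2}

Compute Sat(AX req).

Sat(AX req) = {s : every successor in {t0, t2, t3}} = {t1, t2}

{t1, t2}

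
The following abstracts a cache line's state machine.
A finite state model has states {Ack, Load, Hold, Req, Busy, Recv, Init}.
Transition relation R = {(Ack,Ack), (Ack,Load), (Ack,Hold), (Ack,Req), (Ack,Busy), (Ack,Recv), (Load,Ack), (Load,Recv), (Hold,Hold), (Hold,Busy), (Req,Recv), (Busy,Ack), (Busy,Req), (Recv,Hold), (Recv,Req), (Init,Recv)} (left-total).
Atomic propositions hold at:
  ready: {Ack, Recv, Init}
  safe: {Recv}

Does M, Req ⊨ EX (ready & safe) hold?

Yes

Sat(ready & safe) = {Recv}
Sat(EX (ready & safe)) = {s : some successor in {Recv}} = {Ack, Load, Req, Init}
Req ∈ Sat(EX (ready & safe)) = {Ack, Load, Req, Init}, so the formula holds at Req.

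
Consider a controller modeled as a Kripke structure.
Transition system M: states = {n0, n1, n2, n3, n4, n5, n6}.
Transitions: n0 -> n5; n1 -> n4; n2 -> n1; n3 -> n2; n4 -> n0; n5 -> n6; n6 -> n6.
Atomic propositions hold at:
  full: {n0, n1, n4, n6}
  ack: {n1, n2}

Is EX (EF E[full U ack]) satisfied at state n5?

E[full U ack]: least fixpoint, start Z0 = Sat(ack) = {n1, n2}, add states in Sat(full) with some successor in Z. Already a fixed point.
Sat(E[full U ack]) = {n1, n2}
EF E[full U ack]: least fixpoint, start Z0 = {n1, n2}, add states with some successor in Z. Z1 = {n1, n2, n3}; fixed.
Sat(EF E[full U ack]) = {n1, n2, n3}
Sat(EX (EF E[full U ack])) = {s : some successor in {n1, n2, n3}} = {n2, n3}
n5 ∉ Sat(EX (EF E[full U ack])) = {n2, n3}, so the formula does not hold at n5.

No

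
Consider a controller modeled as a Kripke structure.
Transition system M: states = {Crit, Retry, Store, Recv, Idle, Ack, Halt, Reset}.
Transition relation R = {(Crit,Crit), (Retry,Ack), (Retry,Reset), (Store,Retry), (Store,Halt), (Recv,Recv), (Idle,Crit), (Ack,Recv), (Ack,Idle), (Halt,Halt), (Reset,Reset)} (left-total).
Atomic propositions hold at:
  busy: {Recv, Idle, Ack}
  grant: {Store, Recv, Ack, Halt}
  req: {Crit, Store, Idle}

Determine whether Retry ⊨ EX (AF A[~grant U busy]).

Yes

Sat(~grant) = {Crit, Retry, Idle, Reset}
A[~grant U busy]: least fixpoint, start Z0 = Sat(busy) = {Recv, Idle, Ack}, add states in Sat(~grant) with every successor in Z. Already a fixed point.
Sat(A[~grant U busy]) = {Recv, Idle, Ack}
AF A[~grant U busy]: least fixpoint, start Z0 = {Recv, Idle, Ack}, add states with every successor in Z. Already a fixed point.
Sat(AF A[~grant U busy]) = {Recv, Idle, Ack}
Sat(EX (AF A[~grant U busy])) = {s : some successor in {Recv, Idle, Ack}} = {Retry, Recv, Ack}
Retry ∈ Sat(EX (AF A[~grant U busy])) = {Retry, Recv, Ack}, so the formula holds at Retry.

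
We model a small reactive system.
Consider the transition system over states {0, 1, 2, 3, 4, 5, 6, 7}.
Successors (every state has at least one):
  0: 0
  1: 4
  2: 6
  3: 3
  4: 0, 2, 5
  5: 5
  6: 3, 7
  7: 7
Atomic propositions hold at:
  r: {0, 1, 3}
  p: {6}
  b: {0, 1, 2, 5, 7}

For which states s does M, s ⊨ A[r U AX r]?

{0, 3}

Sat(AX r) = {s : every successor in {0, 1, 3}} = {0, 3}
A[r U AX r]: least fixpoint, start Z0 = Sat(AX r) = {0, 3}, add states in Sat(r) with every successor in Z. Already a fixed point.
Sat(A[r U AX r]) = {0, 3}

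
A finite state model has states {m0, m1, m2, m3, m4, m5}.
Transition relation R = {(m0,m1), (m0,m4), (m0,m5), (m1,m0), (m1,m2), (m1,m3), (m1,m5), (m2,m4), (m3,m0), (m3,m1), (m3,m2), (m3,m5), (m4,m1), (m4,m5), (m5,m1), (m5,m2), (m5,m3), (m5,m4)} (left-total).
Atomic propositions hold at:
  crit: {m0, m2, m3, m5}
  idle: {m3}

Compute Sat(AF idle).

AF idle: least fixpoint, start Z0 = {m3}, add states with every successor in Z. Already a fixed point.
Sat(AF idle) = {m3}

{m3}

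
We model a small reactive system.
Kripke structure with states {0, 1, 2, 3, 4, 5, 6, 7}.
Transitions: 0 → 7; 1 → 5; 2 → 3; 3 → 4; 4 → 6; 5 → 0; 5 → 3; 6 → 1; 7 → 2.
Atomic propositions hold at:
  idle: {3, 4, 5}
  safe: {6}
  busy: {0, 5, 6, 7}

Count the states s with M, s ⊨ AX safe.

Sat(AX safe) = {s : every successor in {6}} = {4}
|Sat(AX safe)| = |{4}| = 1.

1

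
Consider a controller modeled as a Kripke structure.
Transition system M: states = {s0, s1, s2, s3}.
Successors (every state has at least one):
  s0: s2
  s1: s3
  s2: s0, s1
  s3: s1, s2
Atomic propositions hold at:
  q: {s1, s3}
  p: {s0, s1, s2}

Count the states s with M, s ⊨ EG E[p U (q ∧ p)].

2

Sat(q ∧ p) = {s1}
E[p U (q ∧ p)]: least fixpoint, start Z0 = Sat((q ∧ p)) = {s1}, add states in Sat(p) with some successor in Z. Z1 = {s1, s2}; Z2 = {s0, s1, s2}; fixed.
Sat(E[p U (q ∧ p)]) = {s0, s1, s2}
EG E[p U (q ∧ p)]: greatest fixpoint, start Z0 = {s0, s1, s2}, keep only states in Sat with some successor in Z. Z1 = {s0, s2}; fixed.
Sat(EG E[p U (q ∧ p)]) = {s0, s2}
|Sat(EG E[p U (q ∧ p)])| = |{s0, s2}| = 2.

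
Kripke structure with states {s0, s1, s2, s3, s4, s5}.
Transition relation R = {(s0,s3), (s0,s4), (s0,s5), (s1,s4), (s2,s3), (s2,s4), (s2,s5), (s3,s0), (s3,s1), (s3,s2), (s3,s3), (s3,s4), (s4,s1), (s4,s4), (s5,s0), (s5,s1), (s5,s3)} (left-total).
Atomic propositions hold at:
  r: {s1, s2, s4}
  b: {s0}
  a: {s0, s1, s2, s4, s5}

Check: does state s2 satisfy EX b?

No

Sat(EX b) = {s : some successor in {s0}} = {s3, s5}
s2 ∉ Sat(EX b) = {s3, s5}, so the formula does not hold at s2.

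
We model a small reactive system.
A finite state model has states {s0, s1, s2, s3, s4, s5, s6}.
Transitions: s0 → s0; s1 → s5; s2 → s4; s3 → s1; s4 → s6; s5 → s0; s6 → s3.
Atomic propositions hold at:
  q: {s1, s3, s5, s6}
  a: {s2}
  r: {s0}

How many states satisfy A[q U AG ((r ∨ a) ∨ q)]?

Sat(r ∨ a) = {s0, s2}
Sat((r ∨ a) ∨ q) = {s0, s1, s2, s3, s5, s6}
AG ((r ∨ a) ∨ q): greatest fixpoint, start Z0 = {s0, s1, s2, s3, s5, s6}, keep only states in Sat with every successor in Z. Z1 = {s0, s1, s3, s5, s6}; fixed.
Sat(AG ((r ∨ a) ∨ q)) = {s0, s1, s3, s5, s6}
A[q U AG ((r ∨ a) ∨ q)]: least fixpoint, start Z0 = Sat(AG ((r ∨ a) ∨ q)) = {s0, s1, s3, s5, s6}, add states in Sat(q) with every successor in Z. Already a fixed point.
Sat(A[q U AG ((r ∨ a) ∨ q)]) = {s0, s1, s3, s5, s6}
|Sat(A[q U AG ((r ∨ a) ∨ q)])| = |{s0, s1, s3, s5, s6}| = 5.

5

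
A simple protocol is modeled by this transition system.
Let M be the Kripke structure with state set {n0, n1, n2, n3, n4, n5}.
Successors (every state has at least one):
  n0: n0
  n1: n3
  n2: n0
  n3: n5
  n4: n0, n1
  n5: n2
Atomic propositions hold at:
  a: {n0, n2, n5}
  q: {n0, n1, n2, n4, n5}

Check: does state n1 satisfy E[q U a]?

E[q U a]: least fixpoint, start Z0 = Sat(a) = {n0, n2, n5}, add states in Sat(q) with some successor in Z. Z1 = {n0, n2, n4, n5}; fixed.
Sat(E[q U a]) = {n0, n2, n4, n5}
n1 ∉ Sat(E[q U a]) = {n0, n2, n4, n5}, so the formula does not hold at n1.

No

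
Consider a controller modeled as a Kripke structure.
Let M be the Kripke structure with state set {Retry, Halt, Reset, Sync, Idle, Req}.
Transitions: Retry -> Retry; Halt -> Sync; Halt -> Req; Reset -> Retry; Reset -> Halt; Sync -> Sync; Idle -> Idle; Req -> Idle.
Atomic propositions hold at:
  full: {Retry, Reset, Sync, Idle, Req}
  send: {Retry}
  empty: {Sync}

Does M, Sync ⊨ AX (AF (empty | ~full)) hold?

Sat(~full) = {Halt}
Sat(empty | ~full) = {Halt, Sync}
AF (empty | ~full): least fixpoint, start Z0 = {Halt, Sync}, add states with every successor in Z. Already a fixed point.
Sat(AF (empty | ~full)) = {Halt, Sync}
Sat(AX (AF (empty | ~full))) = {s : every successor in {Halt, Sync}} = {Sync}
Sync ∈ Sat(AX (AF (empty | ~full))) = {Sync}, so the formula holds at Sync.

Yes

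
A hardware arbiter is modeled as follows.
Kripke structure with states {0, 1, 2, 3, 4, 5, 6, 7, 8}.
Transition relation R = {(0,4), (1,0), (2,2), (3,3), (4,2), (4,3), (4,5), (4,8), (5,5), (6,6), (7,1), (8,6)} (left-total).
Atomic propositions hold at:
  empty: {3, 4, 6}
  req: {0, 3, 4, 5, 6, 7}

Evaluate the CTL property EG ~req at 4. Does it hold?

Sat(~req) = {1, 2, 8}
EG ~req: greatest fixpoint, start Z0 = {1, 2, 8}, keep only states in Sat with some successor in Z. Z1 = {2}; fixed.
Sat(EG ~req) = {2}
4 ∉ Sat(EG ~req) = {2}, so the formula does not hold at 4.

No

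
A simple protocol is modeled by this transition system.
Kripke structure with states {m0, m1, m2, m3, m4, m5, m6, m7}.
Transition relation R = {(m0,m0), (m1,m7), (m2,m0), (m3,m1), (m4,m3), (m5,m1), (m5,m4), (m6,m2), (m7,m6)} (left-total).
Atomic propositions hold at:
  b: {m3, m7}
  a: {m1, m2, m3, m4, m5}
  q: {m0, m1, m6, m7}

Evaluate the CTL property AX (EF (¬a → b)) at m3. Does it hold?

Sat(¬a) = {m0, m6, m7}
Sat(¬a → b) = {m1, m2, m3, m4, m5, m7}
EF (¬a → b): least fixpoint, start Z0 = {m1, m2, m3, m4, m5, m7}, add states with some successor in Z. Z1 = {m1, m2, m3, m4, m5, m6, m7}; fixed.
Sat(EF (¬a → b)) = {m1, m2, m3, m4, m5, m6, m7}
Sat(AX (EF (¬a → b))) = {s : every successor in {m1, m2, m3, m4, m5, m6, m7}} = {m1, m3, m4, m5, m6, m7}
m3 ∈ Sat(AX (EF (¬a → b))) = {m1, m3, m4, m5, m6, m7}, so the formula holds at m3.

Yes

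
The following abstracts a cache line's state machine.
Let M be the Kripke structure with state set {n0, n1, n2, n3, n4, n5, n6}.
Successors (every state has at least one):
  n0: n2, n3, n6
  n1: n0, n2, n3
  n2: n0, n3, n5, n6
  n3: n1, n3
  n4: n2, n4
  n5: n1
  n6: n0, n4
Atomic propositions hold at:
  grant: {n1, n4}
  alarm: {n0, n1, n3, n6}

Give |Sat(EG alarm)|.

EG alarm: greatest fixpoint, start Z0 = {n0, n1, n3, n6}, keep only states in Sat with some successor in Z. Already a fixed point.
Sat(EG alarm) = {n0, n1, n3, n6}
|Sat(EG alarm)| = |{n0, n1, n3, n6}| = 4.

4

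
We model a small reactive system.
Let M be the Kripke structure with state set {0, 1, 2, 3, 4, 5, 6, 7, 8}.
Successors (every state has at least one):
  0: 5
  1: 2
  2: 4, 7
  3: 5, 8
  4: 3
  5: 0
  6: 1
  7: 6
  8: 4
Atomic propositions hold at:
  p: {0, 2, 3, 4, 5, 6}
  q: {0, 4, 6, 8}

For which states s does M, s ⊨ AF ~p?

Sat(~p) = {1, 7, 8}
AF ~p: least fixpoint, start Z0 = {1, 7, 8}, add states with every successor in Z. Z1 = {1, 6, 7, 8}; fixed.
Sat(AF ~p) = {1, 6, 7, 8}

{1, 6, 7, 8}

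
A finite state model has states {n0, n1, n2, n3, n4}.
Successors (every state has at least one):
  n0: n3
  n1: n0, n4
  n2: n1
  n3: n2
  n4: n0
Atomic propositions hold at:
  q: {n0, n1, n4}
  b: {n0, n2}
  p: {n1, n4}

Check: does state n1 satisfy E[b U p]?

E[b U p]: least fixpoint, start Z0 = Sat(p) = {n1, n4}, add states in Sat(b) with some successor in Z. Z1 = {n1, n2, n4}; fixed.
Sat(E[b U p]) = {n1, n2, n4}
n1 ∈ Sat(E[b U p]) = {n1, n2, n4}, so the formula holds at n1.

Yes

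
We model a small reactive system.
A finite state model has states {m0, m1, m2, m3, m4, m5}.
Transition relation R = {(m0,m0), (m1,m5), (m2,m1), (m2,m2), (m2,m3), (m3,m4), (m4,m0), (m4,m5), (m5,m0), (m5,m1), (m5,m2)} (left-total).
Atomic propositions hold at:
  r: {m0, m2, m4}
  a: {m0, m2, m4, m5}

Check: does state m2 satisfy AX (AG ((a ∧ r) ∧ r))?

Sat(a ∧ r) = {m0, m2, m4}
Sat((a ∧ r) ∧ r) = {m0, m2, m4}
AG ((a ∧ r) ∧ r): greatest fixpoint, start Z0 = {m0, m2, m4}, keep only states in Sat with every successor in Z. Z1 = {m0}; fixed.
Sat(AG ((a ∧ r) ∧ r)) = {m0}
Sat(AX (AG ((a ∧ r) ∧ r))) = {s : every successor in {m0}} = {m0}
m2 ∉ Sat(AX (AG ((a ∧ r) ∧ r))) = {m0}, so the formula does not hold at m2.

No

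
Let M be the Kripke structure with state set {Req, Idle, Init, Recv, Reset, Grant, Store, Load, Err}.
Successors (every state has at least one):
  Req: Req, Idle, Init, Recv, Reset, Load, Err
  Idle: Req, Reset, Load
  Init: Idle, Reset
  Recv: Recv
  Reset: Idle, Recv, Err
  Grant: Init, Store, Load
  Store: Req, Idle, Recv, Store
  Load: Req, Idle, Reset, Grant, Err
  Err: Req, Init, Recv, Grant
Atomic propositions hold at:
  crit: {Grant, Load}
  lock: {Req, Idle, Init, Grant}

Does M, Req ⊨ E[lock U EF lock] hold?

EF lock: least fixpoint, start Z0 = {Req, Idle, Init, Grant}, add states with some successor in Z. Z1 = {Req, Idle, Init, Reset, Grant, Store, Load, Err}; fixed.
Sat(EF lock) = {Req, Idle, Init, Reset, Grant, Store, Load, Err}
E[lock U EF lock]: least fixpoint, start Z0 = Sat(EF lock) = {Req, Idle, Init, Reset, Grant, Store, Load, Err}, add states in Sat(lock) with some successor in Z. Already a fixed point.
Sat(E[lock U EF lock]) = {Req, Idle, Init, Reset, Grant, Store, Load, Err}
Req ∈ Sat(E[lock U EF lock]) = {Req, Idle, Init, Reset, Grant, Store, Load, Err}, so the formula holds at Req.

Yes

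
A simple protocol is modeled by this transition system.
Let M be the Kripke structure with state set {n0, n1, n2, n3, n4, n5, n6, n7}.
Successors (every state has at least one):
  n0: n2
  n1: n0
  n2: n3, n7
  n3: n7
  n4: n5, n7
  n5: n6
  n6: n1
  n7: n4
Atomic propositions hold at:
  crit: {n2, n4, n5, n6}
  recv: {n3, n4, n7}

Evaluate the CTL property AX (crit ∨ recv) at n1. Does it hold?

Sat(crit ∨ recv) = {n2, n3, n4, n5, n6, n7}
Sat(AX (crit ∨ recv)) = {s : every successor in {n2, n3, n4, n5, n6, n7}} = {n0, n2, n3, n4, n5, n7}
n1 ∉ Sat(AX (crit ∨ recv)) = {n0, n2, n3, n4, n5, n7}, so the formula does not hold at n1.

No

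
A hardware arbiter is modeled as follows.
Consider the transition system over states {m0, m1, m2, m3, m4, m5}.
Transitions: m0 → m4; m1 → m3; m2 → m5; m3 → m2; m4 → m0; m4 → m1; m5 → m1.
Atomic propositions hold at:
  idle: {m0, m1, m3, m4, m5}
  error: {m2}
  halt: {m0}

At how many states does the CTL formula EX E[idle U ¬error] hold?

Sat(¬error) = {m0, m1, m3, m4, m5}
E[idle U ¬error]: least fixpoint, start Z0 = Sat(¬error) = {m0, m1, m3, m4, m5}, add states in Sat(idle) with some successor in Z. Already a fixed point.
Sat(E[idle U ¬error]) = {m0, m1, m3, m4, m5}
Sat(EX E[idle U ¬error]) = {s : some successor in {m0, m1, m3, m4, m5}} = {m0, m1, m2, m4, m5}
|Sat(EX E[idle U ¬error])| = |{m0, m1, m2, m4, m5}| = 5.

5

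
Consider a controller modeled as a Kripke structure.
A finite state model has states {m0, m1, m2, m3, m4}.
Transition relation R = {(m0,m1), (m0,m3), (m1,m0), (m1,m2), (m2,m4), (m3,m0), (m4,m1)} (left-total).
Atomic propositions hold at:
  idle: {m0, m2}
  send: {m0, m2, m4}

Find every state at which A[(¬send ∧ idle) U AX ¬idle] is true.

{m0, m2, m4}

Sat(¬send) = {m1, m3}
Sat(¬send ∧ idle) = ∅
Sat(¬idle) = {m1, m3, m4}
Sat(AX ¬idle) = {s : every successor in {m1, m3, m4}} = {m0, m2, m4}
A[(¬send ∧ idle) U AX ¬idle]: least fixpoint, start Z0 = Sat(AX ¬idle) = {m0, m2, m4}, add states in Sat(¬send ∧ idle) with every successor in Z. Already a fixed point.
Sat(A[(¬send ∧ idle) U AX ¬idle]) = {m0, m2, m4}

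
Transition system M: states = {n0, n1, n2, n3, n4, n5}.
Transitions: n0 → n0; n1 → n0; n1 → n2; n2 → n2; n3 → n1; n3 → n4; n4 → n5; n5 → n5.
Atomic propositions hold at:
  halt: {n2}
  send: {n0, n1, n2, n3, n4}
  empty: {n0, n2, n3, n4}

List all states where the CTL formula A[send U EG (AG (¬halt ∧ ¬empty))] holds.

Sat(¬halt) = {n0, n1, n3, n4, n5}
Sat(¬empty) = {n1, n5}
Sat(¬halt ∧ ¬empty) = {n1, n5}
AG (¬halt ∧ ¬empty): greatest fixpoint, start Z0 = {n1, n5}, keep only states in Sat with every successor in Z. Z1 = {n5}; fixed.
Sat(AG (¬halt ∧ ¬empty)) = {n5}
EG (AG (¬halt ∧ ¬empty)): greatest fixpoint, start Z0 = {n5}, keep only states in Sat with some successor in Z. Already a fixed point.
Sat(EG (AG (¬halt ∧ ¬empty))) = {n5}
A[send U EG (AG (¬halt ∧ ¬empty))]: least fixpoint, start Z0 = Sat(EG (AG (¬halt ∧ ¬empty))) = {n5}, add states in Sat(send) with every successor in Z. Z1 = {n4, n5}; fixed.
Sat(A[send U EG (AG (¬halt ∧ ¬empty))]) = {n4, n5}

{n4, n5}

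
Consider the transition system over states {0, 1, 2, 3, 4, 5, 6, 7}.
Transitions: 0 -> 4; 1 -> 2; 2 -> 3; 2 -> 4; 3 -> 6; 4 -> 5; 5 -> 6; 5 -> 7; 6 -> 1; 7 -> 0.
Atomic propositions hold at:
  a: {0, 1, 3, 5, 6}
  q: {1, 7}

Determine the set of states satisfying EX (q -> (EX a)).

Sat(EX a) = {s : some successor in {0, 1, 3, 5, 6}} = {2, 3, 4, 5, 6, 7}
Sat(q -> (EX a)) = {0, 2, 3, 4, 5, 6, 7}
Sat(EX (q -> (EX a))) = {s : some successor in {0, 2, 3, 4, 5, 6, 7}} = {0, 1, 2, 3, 4, 5, 7}

{0, 1, 2, 3, 4, 5, 7}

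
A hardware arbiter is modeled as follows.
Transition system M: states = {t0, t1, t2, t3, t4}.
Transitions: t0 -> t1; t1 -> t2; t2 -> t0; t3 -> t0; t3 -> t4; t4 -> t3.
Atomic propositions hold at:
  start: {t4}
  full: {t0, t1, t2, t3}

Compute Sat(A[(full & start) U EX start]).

Sat(full & start) = ∅
Sat(EX start) = {s : some successor in {t4}} = {t3}
A[(full & start) U EX start]: least fixpoint, start Z0 = Sat(EX start) = {t3}, add states in Sat(full & start) with every successor in Z. Already a fixed point.
Sat(A[(full & start) U EX start]) = {t3}

{t3}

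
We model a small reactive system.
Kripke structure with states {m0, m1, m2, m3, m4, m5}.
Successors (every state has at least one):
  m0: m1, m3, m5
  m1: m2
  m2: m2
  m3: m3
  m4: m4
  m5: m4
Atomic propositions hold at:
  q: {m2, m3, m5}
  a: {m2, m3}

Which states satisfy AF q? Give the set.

{m0, m1, m2, m3, m5}

AF q: least fixpoint, start Z0 = {m2, m3, m5}, add states with every successor in Z. Z1 = {m1, m2, m3, m5}; Z2 = {m0, m1, m2, m3, m5}; fixed.
Sat(AF q) = {m0, m1, m2, m3, m5}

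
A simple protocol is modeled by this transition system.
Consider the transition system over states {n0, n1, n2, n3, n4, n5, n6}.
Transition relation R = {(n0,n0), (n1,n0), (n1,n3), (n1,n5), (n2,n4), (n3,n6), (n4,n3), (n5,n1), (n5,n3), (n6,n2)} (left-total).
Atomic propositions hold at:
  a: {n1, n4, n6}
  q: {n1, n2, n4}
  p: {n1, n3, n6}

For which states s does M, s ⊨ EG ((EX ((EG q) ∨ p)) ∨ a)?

{n1, n5}

EG q: greatest fixpoint, start Z0 = {n1, n2, n4}, keep only states in Sat with some successor in Z. Z1 = {n2}; Z2 = ∅; fixed.
Sat(EG q) = ∅
Sat((EG q) ∨ p) = {n1, n3, n6}
Sat(EX ((EG q) ∨ p)) = {s : some successor in {n1, n3, n6}} = {n1, n3, n4, n5}
Sat((EX ((EG q) ∨ p)) ∨ a) = {n1, n3, n4, n5, n6}
EG ((EX ((EG q) ∨ p)) ∨ a): greatest fixpoint, start Z0 = {n1, n3, n4, n5, n6}, keep only states in Sat with some successor in Z. Z1 = {n1, n3, n4, n5}; Z2 = {n1, n4, n5}; Z3 = {n1, n5}; fixed.
Sat(EG ((EX ((EG q) ∨ p)) ∨ a)) = {n1, n5}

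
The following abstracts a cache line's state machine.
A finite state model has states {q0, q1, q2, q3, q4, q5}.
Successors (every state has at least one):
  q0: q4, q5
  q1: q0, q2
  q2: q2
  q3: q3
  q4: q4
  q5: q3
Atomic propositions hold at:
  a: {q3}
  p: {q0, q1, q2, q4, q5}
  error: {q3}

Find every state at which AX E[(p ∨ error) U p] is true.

Sat(p ∨ error) = {q0, q1, q2, q3, q4, q5}
E[(p ∨ error) U p]: least fixpoint, start Z0 = Sat(p) = {q0, q1, q2, q4, q5}, add states in Sat(p ∨ error) with some successor in Z. Already a fixed point.
Sat(E[(p ∨ error) U p]) = {q0, q1, q2, q4, q5}
Sat(AX E[(p ∨ error) U p]) = {s : every successor in {q0, q1, q2, q4, q5}} = {q0, q1, q2, q4}

{q0, q1, q2, q4}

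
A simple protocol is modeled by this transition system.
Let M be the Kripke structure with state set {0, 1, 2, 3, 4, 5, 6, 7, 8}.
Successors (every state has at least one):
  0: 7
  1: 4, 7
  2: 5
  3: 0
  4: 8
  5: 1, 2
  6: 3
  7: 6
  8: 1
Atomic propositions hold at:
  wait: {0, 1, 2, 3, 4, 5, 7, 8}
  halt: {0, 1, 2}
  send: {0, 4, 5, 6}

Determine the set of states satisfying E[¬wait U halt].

{0, 1, 2}

Sat(¬wait) = {6}
E[¬wait U halt]: least fixpoint, start Z0 = Sat(halt) = {0, 1, 2}, add states in Sat(¬wait) with some successor in Z. Already a fixed point.
Sat(E[¬wait U halt]) = {0, 1, 2}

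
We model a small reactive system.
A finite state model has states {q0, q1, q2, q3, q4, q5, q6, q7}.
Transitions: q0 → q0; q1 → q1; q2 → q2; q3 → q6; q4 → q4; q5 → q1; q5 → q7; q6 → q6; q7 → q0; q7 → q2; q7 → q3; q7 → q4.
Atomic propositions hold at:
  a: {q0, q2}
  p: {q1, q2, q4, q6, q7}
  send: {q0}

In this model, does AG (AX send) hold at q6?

No

Sat(AX send) = {s : every successor in {q0}} = {q0}
AG (AX send): greatest fixpoint, start Z0 = {q0}, keep only states in Sat with every successor in Z. Already a fixed point.
Sat(AG (AX send)) = {q0}
q6 ∉ Sat(AG (AX send)) = {q0}, so the formula does not hold at q6.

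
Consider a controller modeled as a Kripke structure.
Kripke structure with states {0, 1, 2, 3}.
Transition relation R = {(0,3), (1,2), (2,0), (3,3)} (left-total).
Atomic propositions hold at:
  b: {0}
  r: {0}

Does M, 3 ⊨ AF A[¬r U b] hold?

Sat(¬r) = {1, 2, 3}
A[¬r U b]: least fixpoint, start Z0 = Sat(b) = {0}, add states in Sat(¬r) with every successor in Z. Z1 = {0, 2}; Z2 = {0, 1, 2}; fixed.
Sat(A[¬r U b]) = {0, 1, 2}
AF A[¬r U b]: least fixpoint, start Z0 = {0, 1, 2}, add states with every successor in Z. Already a fixed point.
Sat(AF A[¬r U b]) = {0, 1, 2}
3 ∉ Sat(AF A[¬r U b]) = {0, 1, 2}, so the formula does not hold at 3.

No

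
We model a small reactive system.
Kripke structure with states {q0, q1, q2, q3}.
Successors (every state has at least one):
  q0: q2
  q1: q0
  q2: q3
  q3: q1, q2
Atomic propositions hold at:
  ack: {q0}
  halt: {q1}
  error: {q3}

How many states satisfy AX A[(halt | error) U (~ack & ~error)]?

3

Sat(halt | error) = {q1, q3}
Sat(~ack) = {q1, q2, q3}
Sat(~error) = {q0, q1, q2}
Sat(~ack & ~error) = {q1, q2}
A[(halt | error) U (~ack & ~error)]: least fixpoint, start Z0 = Sat((~ack & ~error)) = {q1, q2}, add states in Sat(halt | error) with every successor in Z. Z1 = {q1, q2, q3}; fixed.
Sat(A[(halt | error) U (~ack & ~error)]) = {q1, q2, q3}
Sat(AX A[(halt | error) U (~ack & ~error)]) = {s : every successor in {q1, q2, q3}} = {q0, q2, q3}
|Sat(AX A[(halt | error) U (~ack & ~error)])| = |{q0, q2, q3}| = 3.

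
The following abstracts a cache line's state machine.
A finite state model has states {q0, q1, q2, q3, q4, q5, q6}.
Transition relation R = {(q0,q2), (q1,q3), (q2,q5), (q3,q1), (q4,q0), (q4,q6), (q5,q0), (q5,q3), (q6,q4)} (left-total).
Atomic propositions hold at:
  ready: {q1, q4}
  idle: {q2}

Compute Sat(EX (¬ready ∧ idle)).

{q0}

Sat(¬ready) = {q0, q2, q3, q5, q6}
Sat(¬ready ∧ idle) = {q2}
Sat(EX (¬ready ∧ idle)) = {s : some successor in {q2}} = {q0}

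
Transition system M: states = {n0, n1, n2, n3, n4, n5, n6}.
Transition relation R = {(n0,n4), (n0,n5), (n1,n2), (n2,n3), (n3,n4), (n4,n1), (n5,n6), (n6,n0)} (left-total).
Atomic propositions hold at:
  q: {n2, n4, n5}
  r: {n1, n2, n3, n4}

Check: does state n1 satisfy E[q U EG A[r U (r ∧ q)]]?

Sat(r ∧ q) = {n2, n4}
A[r U (r ∧ q)]: least fixpoint, start Z0 = Sat((r ∧ q)) = {n2, n4}, add states in Sat(r) with every successor in Z. Z1 = {n1, n2, n3, n4}; fixed.
Sat(A[r U (r ∧ q)]) = {n1, n2, n3, n4}
EG A[r U (r ∧ q)]: greatest fixpoint, start Z0 = {n1, n2, n3, n4}, keep only states in Sat with some successor in Z. Already a fixed point.
Sat(EG A[r U (r ∧ q)]) = {n1, n2, n3, n4}
E[q U EG A[r U (r ∧ q)]]: least fixpoint, start Z0 = Sat(EG A[r U (r ∧ q)]) = {n1, n2, n3, n4}, add states in Sat(q) with some successor in Z. Already a fixed point.
Sat(E[q U EG A[r U (r ∧ q)]]) = {n1, n2, n3, n4}
n1 ∈ Sat(E[q U EG A[r U (r ∧ q)]]) = {n1, n2, n3, n4}, so the formula holds at n1.

Yes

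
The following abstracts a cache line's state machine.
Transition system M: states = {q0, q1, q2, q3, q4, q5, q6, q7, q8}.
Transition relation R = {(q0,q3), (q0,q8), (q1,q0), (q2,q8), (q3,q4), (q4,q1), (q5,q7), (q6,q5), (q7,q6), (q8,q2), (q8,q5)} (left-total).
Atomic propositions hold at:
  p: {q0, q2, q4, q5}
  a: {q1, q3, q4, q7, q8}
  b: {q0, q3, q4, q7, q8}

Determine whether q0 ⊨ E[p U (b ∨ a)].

Yes

Sat(b ∨ a) = {q0, q1, q3, q4, q7, q8}
E[p U (b ∨ a)]: least fixpoint, start Z0 = Sat((b ∨ a)) = {q0, q1, q3, q4, q7, q8}, add states in Sat(p) with some successor in Z. Z1 = {q0, q1, q2, q3, q4, q5, q7, q8}; fixed.
Sat(E[p U (b ∨ a)]) = {q0, q1, q2, q3, q4, q5, q7, q8}
q0 ∈ Sat(E[p U (b ∨ a)]) = {q0, q1, q2, q3, q4, q5, q7, q8}, so the formula holds at q0.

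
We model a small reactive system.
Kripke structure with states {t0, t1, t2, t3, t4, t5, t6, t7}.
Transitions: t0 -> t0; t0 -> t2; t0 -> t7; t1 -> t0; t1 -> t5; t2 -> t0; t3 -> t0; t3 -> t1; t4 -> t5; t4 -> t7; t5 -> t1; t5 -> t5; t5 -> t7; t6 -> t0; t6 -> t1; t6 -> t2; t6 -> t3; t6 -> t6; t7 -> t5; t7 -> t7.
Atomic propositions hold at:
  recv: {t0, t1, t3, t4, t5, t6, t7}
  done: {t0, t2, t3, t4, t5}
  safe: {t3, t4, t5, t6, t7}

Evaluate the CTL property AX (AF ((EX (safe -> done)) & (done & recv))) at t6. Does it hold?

No

Sat(safe -> done) = {t0, t1, t2, t3, t4, t5}
Sat(EX (safe -> done)) = {s : some successor in {t0, t1, t2, t3, t4, t5}} = {t0, t1, t2, t3, t4, t5, t6, t7}
Sat(done & recv) = {t0, t3, t4, t5}
Sat((EX (safe -> done)) & (done & recv)) = {t0, t3, t4, t5}
AF ((EX (safe -> done)) & (done & recv)): least fixpoint, start Z0 = {t0, t3, t4, t5}, add states with every successor in Z. Z1 = {t0, t1, t2, t3, t4, t5}; fixed.
Sat(AF ((EX (safe -> done)) & (done & recv))) = {t0, t1, t2, t3, t4, t5}
Sat(AX (AF ((EX (safe -> done)) & (done & recv)))) = {s : every successor in {t0, t1, t2, t3, t4, t5}} = {t1, t2, t3}
t6 ∉ Sat(AX (AF ((EX (safe -> done)) & (done & recv)))) = {t1, t2, t3}, so the formula does not hold at t6.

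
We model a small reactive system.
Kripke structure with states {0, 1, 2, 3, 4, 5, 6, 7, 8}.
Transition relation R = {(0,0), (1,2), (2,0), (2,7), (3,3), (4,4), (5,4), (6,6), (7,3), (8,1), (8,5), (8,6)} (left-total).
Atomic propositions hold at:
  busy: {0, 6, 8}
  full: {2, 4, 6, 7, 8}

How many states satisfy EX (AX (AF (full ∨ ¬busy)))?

Sat(¬busy) = {1, 2, 3, 4, 5, 7}
Sat(full ∨ ¬busy) = {1, 2, 3, 4, 5, 6, 7, 8}
AF (full ∨ ¬busy): least fixpoint, start Z0 = {1, 2, 3, 4, 5, 6, 7, 8}, add states with every successor in Z. Already a fixed point.
Sat(AF (full ∨ ¬busy)) = {1, 2, 3, 4, 5, 6, 7, 8}
Sat(AX (AF (full ∨ ¬busy))) = {s : every successor in {1, 2, 3, 4, 5, 6, 7, 8}} = {1, 3, 4, 5, 6, 7, 8}
Sat(EX (AX (AF (full ∨ ¬busy)))) = {s : some successor in {1, 3, 4, 5, 6, 7, 8}} = {2, 3, 4, 5, 6, 7, 8}
|Sat(EX (AX (AF (full ∨ ¬busy))))| = |{2, 3, 4, 5, 6, 7, 8}| = 7.

7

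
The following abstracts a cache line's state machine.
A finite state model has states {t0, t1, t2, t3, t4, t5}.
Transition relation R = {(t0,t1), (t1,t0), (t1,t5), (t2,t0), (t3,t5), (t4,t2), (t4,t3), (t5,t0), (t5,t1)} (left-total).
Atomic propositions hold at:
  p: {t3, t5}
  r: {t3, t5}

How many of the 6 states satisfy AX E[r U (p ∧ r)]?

1

Sat(p ∧ r) = {t3, t5}
E[r U (p ∧ r)]: least fixpoint, start Z0 = Sat((p ∧ r)) = {t3, t5}, add states in Sat(r) with some successor in Z. Already a fixed point.
Sat(E[r U (p ∧ r)]) = {t3, t5}
Sat(AX E[r U (p ∧ r)]) = {s : every successor in {t3, t5}} = {t3}
|Sat(AX E[r U (p ∧ r)])| = |{t3}| = 1.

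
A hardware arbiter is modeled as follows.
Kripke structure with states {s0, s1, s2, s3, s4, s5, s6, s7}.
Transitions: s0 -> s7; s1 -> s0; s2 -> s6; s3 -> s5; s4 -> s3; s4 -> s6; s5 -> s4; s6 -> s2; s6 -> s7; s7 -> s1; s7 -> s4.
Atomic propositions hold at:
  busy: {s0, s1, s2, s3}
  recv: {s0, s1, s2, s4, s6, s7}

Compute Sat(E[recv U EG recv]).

EG recv: greatest fixpoint, start Z0 = {s0, s1, s2, s4, s6, s7}, keep only states in Sat with some successor in Z. Already a fixed point.
Sat(EG recv) = {s0, s1, s2, s4, s6, s7}
E[recv U EG recv]: least fixpoint, start Z0 = Sat(EG recv) = {s0, s1, s2, s4, s6, s7}, add states in Sat(recv) with some successor in Z. Already a fixed point.
Sat(E[recv U EG recv]) = {s0, s1, s2, s4, s6, s7}

{s0, s1, s2, s4, s6, s7}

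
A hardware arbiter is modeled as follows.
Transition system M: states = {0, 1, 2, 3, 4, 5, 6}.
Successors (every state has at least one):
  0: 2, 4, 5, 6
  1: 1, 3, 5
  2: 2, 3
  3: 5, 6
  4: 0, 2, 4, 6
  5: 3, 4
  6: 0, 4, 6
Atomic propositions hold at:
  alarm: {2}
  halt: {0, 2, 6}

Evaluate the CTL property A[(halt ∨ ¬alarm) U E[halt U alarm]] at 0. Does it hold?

Sat(¬alarm) = {0, 1, 3, 4, 5, 6}
Sat(halt ∨ ¬alarm) = {0, 1, 2, 3, 4, 5, 6}
E[halt U alarm]: least fixpoint, start Z0 = Sat(alarm) = {2}, add states in Sat(halt) with some successor in Z. Z1 = {0, 2}; Z2 = {0, 2, 6}; fixed.
Sat(E[halt U alarm]) = {0, 2, 6}
A[(halt ∨ ¬alarm) U E[halt U alarm]]: least fixpoint, start Z0 = Sat(E[halt U alarm]) = {0, 2, 6}, add states in Sat(halt ∨ ¬alarm) with every successor in Z. Already a fixed point.
Sat(A[(halt ∨ ¬alarm) U E[halt U alarm]]) = {0, 2, 6}
0 ∈ Sat(A[(halt ∨ ¬alarm) U E[halt U alarm]]) = {0, 2, 6}, so the formula holds at 0.

Yes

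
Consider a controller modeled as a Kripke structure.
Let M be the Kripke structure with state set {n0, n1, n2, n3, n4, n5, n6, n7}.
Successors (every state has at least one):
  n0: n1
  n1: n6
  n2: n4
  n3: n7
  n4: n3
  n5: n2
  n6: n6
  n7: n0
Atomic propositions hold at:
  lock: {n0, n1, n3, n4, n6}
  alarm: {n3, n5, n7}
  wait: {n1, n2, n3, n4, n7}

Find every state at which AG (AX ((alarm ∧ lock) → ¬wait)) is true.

{n0, n1, n3, n6, n7}

Sat(alarm ∧ lock) = {n3}
Sat(¬wait) = {n0, n5, n6}
Sat((alarm ∧ lock) → ¬wait) = {n0, n1, n2, n4, n5, n6, n7}
Sat(AX ((alarm ∧ lock) → ¬wait)) = {s : every successor in {n0, n1, n2, n4, n5, n6, n7}} = {n0, n1, n2, n3, n5, n6, n7}
AG (AX ((alarm ∧ lock) → ¬wait)): greatest fixpoint, start Z0 = {n0, n1, n2, n3, n5, n6, n7}, keep only states in Sat with every successor in Z. Z1 = {n0, n1, n3, n5, n6, n7}; Z2 = {n0, n1, n3, n6, n7}; fixed.
Sat(AG (AX ((alarm ∧ lock) → ¬wait))) = {n0, n1, n3, n6, n7}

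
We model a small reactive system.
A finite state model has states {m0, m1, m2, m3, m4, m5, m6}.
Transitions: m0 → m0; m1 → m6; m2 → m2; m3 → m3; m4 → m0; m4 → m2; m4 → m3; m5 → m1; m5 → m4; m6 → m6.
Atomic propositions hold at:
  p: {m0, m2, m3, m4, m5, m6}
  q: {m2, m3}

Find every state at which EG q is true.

{m2, m3}

EG q: greatest fixpoint, start Z0 = {m2, m3}, keep only states in Sat with some successor in Z. Already a fixed point.
Sat(EG q) = {m2, m3}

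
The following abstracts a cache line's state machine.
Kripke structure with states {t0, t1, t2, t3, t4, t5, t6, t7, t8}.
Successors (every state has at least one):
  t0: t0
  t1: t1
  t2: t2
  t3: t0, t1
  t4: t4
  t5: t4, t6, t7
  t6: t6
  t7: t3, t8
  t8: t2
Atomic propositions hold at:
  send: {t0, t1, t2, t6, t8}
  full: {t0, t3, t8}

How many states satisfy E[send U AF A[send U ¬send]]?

4

Sat(¬send) = {t3, t4, t5, t7}
A[send U ¬send]: least fixpoint, start Z0 = Sat(¬send) = {t3, t4, t5, t7}, add states in Sat(send) with every successor in Z. Already a fixed point.
Sat(A[send U ¬send]) = {t3, t4, t5, t7}
AF A[send U ¬send]: least fixpoint, start Z0 = {t3, t4, t5, t7}, add states with every successor in Z. Already a fixed point.
Sat(AF A[send U ¬send]) = {t3, t4, t5, t7}
E[send U AF A[send U ¬send]]: least fixpoint, start Z0 = Sat(AF A[send U ¬send]) = {t3, t4, t5, t7}, add states in Sat(send) with some successor in Z. Already a fixed point.
Sat(E[send U AF A[send U ¬send]]) = {t3, t4, t5, t7}
|Sat(E[send U AF A[send U ¬send]])| = |{t3, t4, t5, t7}| = 4.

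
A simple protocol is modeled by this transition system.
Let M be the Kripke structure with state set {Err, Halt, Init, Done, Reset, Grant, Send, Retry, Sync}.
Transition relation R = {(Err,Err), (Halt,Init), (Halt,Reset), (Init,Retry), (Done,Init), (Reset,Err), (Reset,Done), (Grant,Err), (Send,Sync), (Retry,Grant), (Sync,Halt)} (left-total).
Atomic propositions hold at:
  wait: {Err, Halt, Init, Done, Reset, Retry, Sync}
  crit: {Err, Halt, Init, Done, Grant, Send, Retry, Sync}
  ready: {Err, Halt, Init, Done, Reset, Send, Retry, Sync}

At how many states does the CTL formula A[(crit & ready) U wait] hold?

Sat(crit & ready) = {Err, Halt, Init, Done, Send, Retry, Sync}
A[(crit & ready) U wait]: least fixpoint, start Z0 = Sat(wait) = {Err, Halt, Init, Done, Reset, Retry, Sync}, add states in Sat(crit & ready) with every successor in Z. Z1 = {Err, Halt, Init, Done, Reset, Send, Retry, Sync}; fixed.
Sat(A[(crit & ready) U wait]) = {Err, Halt, Init, Done, Reset, Send, Retry, Sync}
|Sat(A[(crit & ready) U wait])| = |{Err, Halt, Init, Done, Reset, Send, Retry, Sync}| = 8.

8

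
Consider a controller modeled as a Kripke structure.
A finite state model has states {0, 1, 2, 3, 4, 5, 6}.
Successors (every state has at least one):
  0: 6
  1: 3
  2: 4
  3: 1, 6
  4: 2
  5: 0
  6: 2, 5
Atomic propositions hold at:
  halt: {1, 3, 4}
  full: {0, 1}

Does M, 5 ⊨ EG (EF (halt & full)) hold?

Sat(halt & full) = {1}
EF (halt & full): least fixpoint, start Z0 = {1}, add states with some successor in Z. Z1 = {1, 3}; fixed.
Sat(EF (halt & full)) = {1, 3}
EG (EF (halt & full)): greatest fixpoint, start Z0 = {1, 3}, keep only states in Sat with some successor in Z. Already a fixed point.
Sat(EG (EF (halt & full))) = {1, 3}
5 ∉ Sat(EG (EF (halt & full))) = {1, 3}, so the formula does not hold at 5.

No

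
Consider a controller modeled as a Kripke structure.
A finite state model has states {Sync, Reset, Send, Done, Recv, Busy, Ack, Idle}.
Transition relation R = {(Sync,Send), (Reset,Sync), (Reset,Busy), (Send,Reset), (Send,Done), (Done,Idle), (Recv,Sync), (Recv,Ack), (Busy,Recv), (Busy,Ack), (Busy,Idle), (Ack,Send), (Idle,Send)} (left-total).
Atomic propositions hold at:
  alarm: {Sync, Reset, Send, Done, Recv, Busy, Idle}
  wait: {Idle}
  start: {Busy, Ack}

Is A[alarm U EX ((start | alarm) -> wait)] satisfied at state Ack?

Sat(start | alarm) = {Sync, Reset, Send, Done, Recv, Busy, Ack, Idle}
Sat((start | alarm) -> wait) = {Idle}
Sat(EX ((start | alarm) -> wait)) = {s : some successor in {Idle}} = {Done, Busy}
A[alarm U EX ((start | alarm) -> wait)]: least fixpoint, start Z0 = Sat(EX ((start | alarm) -> wait)) = {Done, Busy}, add states in Sat(alarm) with every successor in Z. Already a fixed point.
Sat(A[alarm U EX ((start | alarm) -> wait)]) = {Done, Busy}
Ack ∉ Sat(A[alarm U EX ((start | alarm) -> wait)]) = {Done, Busy}, so the formula does not hold at Ack.

No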